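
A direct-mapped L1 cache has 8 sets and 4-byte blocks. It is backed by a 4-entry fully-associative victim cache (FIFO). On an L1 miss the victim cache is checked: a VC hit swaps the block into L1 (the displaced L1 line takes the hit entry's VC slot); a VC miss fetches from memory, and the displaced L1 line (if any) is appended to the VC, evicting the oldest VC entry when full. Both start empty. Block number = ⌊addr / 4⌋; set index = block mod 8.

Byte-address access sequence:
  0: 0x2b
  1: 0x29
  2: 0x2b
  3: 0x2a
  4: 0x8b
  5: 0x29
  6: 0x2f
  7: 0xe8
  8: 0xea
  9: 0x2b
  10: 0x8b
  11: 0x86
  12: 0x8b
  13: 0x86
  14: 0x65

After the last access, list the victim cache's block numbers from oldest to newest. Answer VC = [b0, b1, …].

VC = [10, 58, 33]

  [0] addr=0x2b blk=10 s=2: MISS | VC []
  [1] addr=0x29 blk=10 s=2: L1-HIT | VC []
  [2] addr=0x2b blk=10 s=2: L1-HIT | VC []
  [3] addr=0x2a blk=10 s=2: L1-HIT | VC []
  [4] addr=0x8b blk=34 s=2: MISS | VC [10]
  [5] addr=0x29 blk=10 s=2: VC-HIT | VC [34]
  [6] addr=0x2f blk=11 s=3: MISS | VC [34]
  [7] addr=0xe8 blk=58 s=2: MISS | VC [34, 10]
  [8] addr=0xea blk=58 s=2: L1-HIT | VC [34, 10]
  [9] addr=0x2b blk=10 s=2: VC-HIT | VC [34, 58]
  [10] addr=0x8b blk=34 s=2: VC-HIT | VC [10, 58]
  [11] addr=0x86 blk=33 s=1: MISS | VC [10, 58]
  [12] addr=0x8b blk=34 s=2: L1-HIT | VC [10, 58]
  [13] addr=0x86 blk=33 s=1: L1-HIT | VC [10, 58]
  [14] addr=0x65 blk=25 s=1: MISS | VC [10, 58, 33]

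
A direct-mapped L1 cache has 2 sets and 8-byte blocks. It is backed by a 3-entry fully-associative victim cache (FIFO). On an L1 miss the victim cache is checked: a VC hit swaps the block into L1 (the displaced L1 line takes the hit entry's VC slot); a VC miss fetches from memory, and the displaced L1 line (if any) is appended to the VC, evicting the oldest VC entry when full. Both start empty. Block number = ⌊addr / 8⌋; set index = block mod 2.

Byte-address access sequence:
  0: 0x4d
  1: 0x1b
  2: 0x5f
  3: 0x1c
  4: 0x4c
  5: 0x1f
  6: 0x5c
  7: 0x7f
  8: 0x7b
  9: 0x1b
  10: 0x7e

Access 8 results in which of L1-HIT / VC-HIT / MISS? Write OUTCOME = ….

0: 0x4d (blk 9, set 1) → MISS  vc=[]
1: 0x1b (blk 3, set 1) → MISS  vc=[9]
2: 0x5f (blk 11, set 1) → MISS  vc=[9, 3]
3: 0x1c (blk 3, set 1) → VC-HIT  vc=[9, 11]
4: 0x4c (blk 9, set 1) → VC-HIT  vc=[3, 11]
5: 0x1f (blk 3, set 1) → VC-HIT  vc=[9, 11]
6: 0x5c (blk 11, set 1) → VC-HIT  vc=[9, 3]
7: 0x7f (blk 15, set 1) → MISS  vc=[9, 3, 11]
8: 0x7b (blk 15, set 1) → L1-HIT  vc=[9, 3, 11]
9: 0x1b (blk 3, set 1) → VC-HIT  vc=[9, 15, 11]
10: 0x7e (blk 15, set 1) → VC-HIT  vc=[9, 3, 11]

OUTCOME = L1-HIT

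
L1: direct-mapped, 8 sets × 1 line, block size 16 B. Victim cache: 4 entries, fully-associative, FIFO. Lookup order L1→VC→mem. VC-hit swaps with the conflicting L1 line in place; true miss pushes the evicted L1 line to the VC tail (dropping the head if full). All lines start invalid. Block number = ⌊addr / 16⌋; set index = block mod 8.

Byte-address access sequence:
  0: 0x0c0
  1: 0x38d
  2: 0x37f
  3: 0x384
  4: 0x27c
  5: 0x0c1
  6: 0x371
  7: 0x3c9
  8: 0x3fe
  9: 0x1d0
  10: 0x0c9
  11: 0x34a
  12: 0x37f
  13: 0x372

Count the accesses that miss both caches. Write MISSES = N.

MISSES = 8

  [0] addr=0xc0 blk=12 s=4: MISS | VC []
  [1] addr=0x38d blk=56 s=0: MISS | VC []
  [2] addr=0x37f blk=55 s=7: MISS | VC []
  [3] addr=0x384 blk=56 s=0: L1-HIT | VC []
  [4] addr=0x27c blk=39 s=7: MISS | VC [55]
  [5] addr=0xc1 blk=12 s=4: L1-HIT | VC [55]
  [6] addr=0x371 blk=55 s=7: VC-HIT | VC [39]
  [7] addr=0x3c9 blk=60 s=4: MISS | VC [39, 12]
  [8] addr=0x3fe blk=63 s=7: MISS | VC [39, 12, 55]
  [9] addr=0x1d0 blk=29 s=5: MISS | VC [39, 12, 55]
  [10] addr=0xc9 blk=12 s=4: VC-HIT | VC [39, 60, 55]
  [11] addr=0x34a blk=52 s=4: MISS | VC [39, 60, 55, 12]
  [12] addr=0x37f blk=55 s=7: VC-HIT | VC [39, 60, 63, 12]
  [13] addr=0x372 blk=55 s=7: L1-HIT | VC [39, 60, 63, 12]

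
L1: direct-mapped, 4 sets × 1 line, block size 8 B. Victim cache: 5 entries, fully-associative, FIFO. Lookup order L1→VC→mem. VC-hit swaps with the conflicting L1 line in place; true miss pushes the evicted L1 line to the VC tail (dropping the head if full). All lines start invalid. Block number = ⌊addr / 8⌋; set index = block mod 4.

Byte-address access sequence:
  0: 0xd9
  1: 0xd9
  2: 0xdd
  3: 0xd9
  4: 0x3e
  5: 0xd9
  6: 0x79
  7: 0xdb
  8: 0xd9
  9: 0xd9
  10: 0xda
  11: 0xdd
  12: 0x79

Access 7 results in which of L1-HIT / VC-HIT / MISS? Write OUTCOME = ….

OUTCOME = VC-HIT

0: 0xd9 (blk 27, set 3) → MISS  vc=[]
1: 0xd9 (blk 27, set 3) → L1-HIT  vc=[]
2: 0xdd (blk 27, set 3) → L1-HIT  vc=[]
3: 0xd9 (blk 27, set 3) → L1-HIT  vc=[]
4: 0x3e (blk 7, set 3) → MISS  vc=[27]
5: 0xd9 (blk 27, set 3) → VC-HIT  vc=[7]
6: 0x79 (blk 15, set 3) → MISS  vc=[7, 27]
7: 0xdb (blk 27, set 3) → VC-HIT  vc=[7, 15]
8: 0xd9 (blk 27, set 3) → L1-HIT  vc=[7, 15]
9: 0xd9 (blk 27, set 3) → L1-HIT  vc=[7, 15]
10: 0xda (blk 27, set 3) → L1-HIT  vc=[7, 15]
11: 0xdd (blk 27, set 3) → L1-HIT  vc=[7, 15]
12: 0x79 (blk 15, set 3) → VC-HIT  vc=[7, 27]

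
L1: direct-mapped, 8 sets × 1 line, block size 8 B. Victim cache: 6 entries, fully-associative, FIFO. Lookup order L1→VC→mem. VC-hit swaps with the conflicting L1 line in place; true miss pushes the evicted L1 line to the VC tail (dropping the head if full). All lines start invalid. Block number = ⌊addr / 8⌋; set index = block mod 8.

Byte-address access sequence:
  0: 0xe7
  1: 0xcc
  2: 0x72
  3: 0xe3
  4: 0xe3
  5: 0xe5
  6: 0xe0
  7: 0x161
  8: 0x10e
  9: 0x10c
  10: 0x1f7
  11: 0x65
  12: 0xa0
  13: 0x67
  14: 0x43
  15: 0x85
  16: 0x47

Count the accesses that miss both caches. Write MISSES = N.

MISSES = 10

0: 0xe7 (blk 28, set 4) → MISS  vc=[]
1: 0xcc (blk 25, set 1) → MISS  vc=[]
2: 0x72 (blk 14, set 6) → MISS  vc=[]
3: 0xe3 (blk 28, set 4) → L1-HIT  vc=[]
4: 0xe3 (blk 28, set 4) → L1-HIT  vc=[]
5: 0xe5 (blk 28, set 4) → L1-HIT  vc=[]
6: 0xe0 (blk 28, set 4) → L1-HIT  vc=[]
7: 0x161 (blk 44, set 4) → MISS  vc=[28]
8: 0x10e (blk 33, set 1) → MISS  vc=[28, 25]
9: 0x10c (blk 33, set 1) → L1-HIT  vc=[28, 25]
10: 0x1f7 (blk 62, set 6) → MISS  vc=[28, 25, 14]
11: 0x65 (blk 12, set 4) → MISS  vc=[28, 25, 14, 44]
12: 0xa0 (blk 20, set 4) → MISS  vc=[28, 25, 14, 44, 12]
13: 0x67 (blk 12, set 4) → VC-HIT  vc=[28, 25, 14, 44, 20]
14: 0x43 (blk 8, set 0) → MISS  vc=[28, 25, 14, 44, 20]
15: 0x85 (blk 16, set 0) → MISS  vc=[28, 25, 14, 44, 20, 8]
16: 0x47 (blk 8, set 0) → VC-HIT  vc=[28, 25, 14, 44, 20, 16]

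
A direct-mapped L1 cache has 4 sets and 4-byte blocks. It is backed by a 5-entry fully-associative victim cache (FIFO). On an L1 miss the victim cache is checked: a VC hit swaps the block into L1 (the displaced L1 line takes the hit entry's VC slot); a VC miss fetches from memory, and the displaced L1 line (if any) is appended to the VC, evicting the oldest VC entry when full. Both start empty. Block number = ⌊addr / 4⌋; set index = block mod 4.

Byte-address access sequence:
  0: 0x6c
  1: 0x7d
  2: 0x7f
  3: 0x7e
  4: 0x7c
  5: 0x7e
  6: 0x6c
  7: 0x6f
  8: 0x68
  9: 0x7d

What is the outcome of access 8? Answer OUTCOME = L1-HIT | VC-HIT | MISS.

OUTCOME = MISS

  [0] addr=0x6c blk=27 s=3: MISS | VC []
  [1] addr=0x7d blk=31 s=3: MISS | VC [27]
  [2] addr=0x7f blk=31 s=3: L1-HIT | VC [27]
  [3] addr=0x7e blk=31 s=3: L1-HIT | VC [27]
  [4] addr=0x7c blk=31 s=3: L1-HIT | VC [27]
  [5] addr=0x7e blk=31 s=3: L1-HIT | VC [27]
  [6] addr=0x6c blk=27 s=3: VC-HIT | VC [31]
  [7] addr=0x6f blk=27 s=3: L1-HIT | VC [31]
  [8] addr=0x68 blk=26 s=2: MISS | VC [31]
  [9] addr=0x7d blk=31 s=3: VC-HIT | VC [27]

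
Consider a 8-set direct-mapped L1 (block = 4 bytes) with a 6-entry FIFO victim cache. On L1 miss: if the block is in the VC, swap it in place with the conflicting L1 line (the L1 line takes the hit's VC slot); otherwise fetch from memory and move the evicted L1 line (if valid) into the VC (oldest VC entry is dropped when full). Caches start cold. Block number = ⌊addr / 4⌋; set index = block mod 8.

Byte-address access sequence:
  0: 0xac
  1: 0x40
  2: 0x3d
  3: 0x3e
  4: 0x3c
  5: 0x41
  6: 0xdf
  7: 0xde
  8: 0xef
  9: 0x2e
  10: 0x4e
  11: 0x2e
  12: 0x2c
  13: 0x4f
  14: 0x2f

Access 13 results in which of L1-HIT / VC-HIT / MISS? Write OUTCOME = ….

OUTCOME = VC-HIT

#0 0xac→b43/s3 MISS; vc=[]
#1 0x40→b16/s0 MISS; vc=[]
#2 0x3d→b15/s7 MISS; vc=[]
#3 0x3e→b15/s7 L1-HIT; vc=[]
#4 0x3c→b15/s7 L1-HIT; vc=[]
#5 0x41→b16/s0 L1-HIT; vc=[]
#6 0xdf→b55/s7 MISS; vc=[15]
#7 0xde→b55/s7 L1-HIT; vc=[15]
#8 0xef→b59/s3 MISS; vc=[15,43]
#9 0x2e→b11/s3 MISS; vc=[15,43,59]
#10 0x4e→b19/s3 MISS; vc=[15,43,59,11]
#11 0x2e→b11/s3 VC-HIT; vc=[15,43,59,19]
#12 0x2c→b11/s3 L1-HIT; vc=[15,43,59,19]
#13 0x4f→b19/s3 VC-HIT; vc=[15,43,59,11]
#14 0x2f→b11/s3 VC-HIT; vc=[15,43,59,19]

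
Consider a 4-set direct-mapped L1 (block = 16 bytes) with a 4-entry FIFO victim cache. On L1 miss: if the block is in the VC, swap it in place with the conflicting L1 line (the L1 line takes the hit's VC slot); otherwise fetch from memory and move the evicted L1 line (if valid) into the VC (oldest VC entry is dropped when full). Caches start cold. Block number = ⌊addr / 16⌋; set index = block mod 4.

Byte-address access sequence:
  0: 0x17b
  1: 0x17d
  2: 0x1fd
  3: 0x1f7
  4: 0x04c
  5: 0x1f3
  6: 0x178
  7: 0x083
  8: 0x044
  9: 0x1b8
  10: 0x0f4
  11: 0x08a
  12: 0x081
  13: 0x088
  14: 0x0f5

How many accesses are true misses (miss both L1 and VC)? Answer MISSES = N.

MISSES = 6

#0 0x17b→b23/s3 MISS; vc=[]
#1 0x17d→b23/s3 L1-HIT; vc=[]
#2 0x1fd→b31/s3 MISS; vc=[23]
#3 0x1f7→b31/s3 L1-HIT; vc=[23]
#4 0x4c→b4/s0 MISS; vc=[23]
#5 0x1f3→b31/s3 L1-HIT; vc=[23]
#6 0x178→b23/s3 VC-HIT; vc=[31]
#7 0x83→b8/s0 MISS; vc=[31,4]
#8 0x44→b4/s0 VC-HIT; vc=[31,8]
#9 0x1b8→b27/s3 MISS; vc=[31,8,23]
#10 0xf4→b15/s3 MISS; vc=[31,8,23,27]
#11 0x8a→b8/s0 VC-HIT; vc=[31,4,23,27]
#12 0x81→b8/s0 L1-HIT; vc=[31,4,23,27]
#13 0x88→b8/s0 L1-HIT; vc=[31,4,23,27]
#14 0xf5→b15/s3 L1-HIT; vc=[31,4,23,27]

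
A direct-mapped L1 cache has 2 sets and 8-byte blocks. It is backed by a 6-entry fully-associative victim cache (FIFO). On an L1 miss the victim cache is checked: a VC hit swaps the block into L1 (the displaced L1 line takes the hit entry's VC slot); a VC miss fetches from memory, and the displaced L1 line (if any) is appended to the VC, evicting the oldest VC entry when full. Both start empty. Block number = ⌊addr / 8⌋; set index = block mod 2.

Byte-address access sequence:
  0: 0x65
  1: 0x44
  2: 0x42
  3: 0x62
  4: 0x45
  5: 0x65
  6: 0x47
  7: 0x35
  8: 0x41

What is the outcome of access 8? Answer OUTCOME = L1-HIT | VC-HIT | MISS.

#0 0x65→b12/s0 MISS; vc=[]
#1 0x44→b8/s0 MISS; vc=[12]
#2 0x42→b8/s0 L1-HIT; vc=[12]
#3 0x62→b12/s0 VC-HIT; vc=[8]
#4 0x45→b8/s0 VC-HIT; vc=[12]
#5 0x65→b12/s0 VC-HIT; vc=[8]
#6 0x47→b8/s0 VC-HIT; vc=[12]
#7 0x35→b6/s0 MISS; vc=[12,8]
#8 0x41→b8/s0 VC-HIT; vc=[12,6]

OUTCOME = VC-HIT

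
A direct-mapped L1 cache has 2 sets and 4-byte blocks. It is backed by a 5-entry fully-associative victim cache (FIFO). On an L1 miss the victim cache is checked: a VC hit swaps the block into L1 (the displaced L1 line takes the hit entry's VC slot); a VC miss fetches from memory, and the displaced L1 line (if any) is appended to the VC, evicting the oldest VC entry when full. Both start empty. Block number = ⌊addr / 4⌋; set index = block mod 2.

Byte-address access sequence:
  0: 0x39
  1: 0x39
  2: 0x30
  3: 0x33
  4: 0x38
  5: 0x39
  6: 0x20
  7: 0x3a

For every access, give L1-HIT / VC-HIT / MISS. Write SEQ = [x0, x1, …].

SEQ = [MISS, L1-HIT, MISS, L1-HIT, VC-HIT, L1-HIT, MISS, VC-HIT]

  [0] addr=0x39 blk=14 s=0: MISS | VC []
  [1] addr=0x39 blk=14 s=0: L1-HIT | VC []
  [2] addr=0x30 blk=12 s=0: MISS | VC [14]
  [3] addr=0x33 blk=12 s=0: L1-HIT | VC [14]
  [4] addr=0x38 blk=14 s=0: VC-HIT | VC [12]
  [5] addr=0x39 blk=14 s=0: L1-HIT | VC [12]
  [6] addr=0x20 blk=8 s=0: MISS | VC [12, 14]
  [7] addr=0x3a blk=14 s=0: VC-HIT | VC [12, 8]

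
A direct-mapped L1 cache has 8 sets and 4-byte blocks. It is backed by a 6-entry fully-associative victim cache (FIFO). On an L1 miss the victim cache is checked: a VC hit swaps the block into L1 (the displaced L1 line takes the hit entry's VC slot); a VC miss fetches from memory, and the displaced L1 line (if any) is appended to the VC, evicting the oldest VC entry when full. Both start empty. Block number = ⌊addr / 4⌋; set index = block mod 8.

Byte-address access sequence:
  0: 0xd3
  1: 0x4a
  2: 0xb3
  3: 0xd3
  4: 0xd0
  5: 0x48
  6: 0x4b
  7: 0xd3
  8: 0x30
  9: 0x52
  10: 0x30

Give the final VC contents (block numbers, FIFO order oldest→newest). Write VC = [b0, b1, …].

0: 0xd3 (blk 52, set 4) → MISS  vc=[]
1: 0x4a (blk 18, set 2) → MISS  vc=[]
2: 0xb3 (blk 44, set 4) → MISS  vc=[52]
3: 0xd3 (blk 52, set 4) → VC-HIT  vc=[44]
4: 0xd0 (blk 52, set 4) → L1-HIT  vc=[44]
5: 0x48 (blk 18, set 2) → L1-HIT  vc=[44]
6: 0x4b (blk 18, set 2) → L1-HIT  vc=[44]
7: 0xd3 (blk 52, set 4) → L1-HIT  vc=[44]
8: 0x30 (blk 12, set 4) → MISS  vc=[44, 52]
9: 0x52 (blk 20, set 4) → MISS  vc=[44, 52, 12]
10: 0x30 (blk 12, set 4) → VC-HIT  vc=[44, 52, 20]

VC = [44, 52, 20]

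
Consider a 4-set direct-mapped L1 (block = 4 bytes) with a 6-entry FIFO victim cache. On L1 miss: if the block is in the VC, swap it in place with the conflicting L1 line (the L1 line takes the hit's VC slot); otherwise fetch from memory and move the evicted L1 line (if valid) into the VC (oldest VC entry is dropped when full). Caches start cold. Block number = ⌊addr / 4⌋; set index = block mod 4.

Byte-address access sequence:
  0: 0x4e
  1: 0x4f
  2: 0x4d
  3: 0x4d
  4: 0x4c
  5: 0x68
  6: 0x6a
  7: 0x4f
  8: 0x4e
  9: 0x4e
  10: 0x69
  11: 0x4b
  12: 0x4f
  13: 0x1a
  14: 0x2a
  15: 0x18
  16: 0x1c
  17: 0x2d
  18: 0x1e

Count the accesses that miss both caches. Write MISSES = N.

MISSES = 7

#0 0x4e→b19/s3 MISS; vc=[]
#1 0x4f→b19/s3 L1-HIT; vc=[]
#2 0x4d→b19/s3 L1-HIT; vc=[]
#3 0x4d→b19/s3 L1-HIT; vc=[]
#4 0x4c→b19/s3 L1-HIT; vc=[]
#5 0x68→b26/s2 MISS; vc=[]
#6 0x6a→b26/s2 L1-HIT; vc=[]
#7 0x4f→b19/s3 L1-HIT; vc=[]
#8 0x4e→b19/s3 L1-HIT; vc=[]
#9 0x4e→b19/s3 L1-HIT; vc=[]
#10 0x69→b26/s2 L1-HIT; vc=[]
#11 0x4b→b18/s2 MISS; vc=[26]
#12 0x4f→b19/s3 L1-HIT; vc=[26]
#13 0x1a→b6/s2 MISS; vc=[26,18]
#14 0x2a→b10/s2 MISS; vc=[26,18,6]
#15 0x18→b6/s2 VC-HIT; vc=[26,18,10]
#16 0x1c→b7/s3 MISS; vc=[26,18,10,19]
#17 0x2d→b11/s3 MISS; vc=[26,18,10,19,7]
#18 0x1e→b7/s3 VC-HIT; vc=[26,18,10,19,11]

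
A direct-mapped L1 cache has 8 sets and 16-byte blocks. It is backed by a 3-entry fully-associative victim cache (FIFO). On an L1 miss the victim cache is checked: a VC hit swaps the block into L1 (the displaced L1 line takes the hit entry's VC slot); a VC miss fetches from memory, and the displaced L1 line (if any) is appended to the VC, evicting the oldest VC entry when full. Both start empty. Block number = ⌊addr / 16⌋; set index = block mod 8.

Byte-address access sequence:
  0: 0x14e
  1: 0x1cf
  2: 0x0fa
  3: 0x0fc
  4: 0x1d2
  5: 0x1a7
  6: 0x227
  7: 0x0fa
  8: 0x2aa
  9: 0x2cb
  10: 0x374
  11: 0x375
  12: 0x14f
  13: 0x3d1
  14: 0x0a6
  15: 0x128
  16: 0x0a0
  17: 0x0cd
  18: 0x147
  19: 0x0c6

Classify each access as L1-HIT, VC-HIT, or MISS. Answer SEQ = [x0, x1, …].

SEQ = [MISS, MISS, MISS, L1-HIT, MISS, MISS, MISS, L1-HIT, MISS, MISS, MISS, L1-HIT, MISS, MISS, MISS, MISS, VC-HIT, MISS, VC-HIT, VC-HIT]

0: 0x14e (blk 20, set 4) → MISS  vc=[]
1: 0x1cf (blk 28, set 4) → MISS  vc=[20]
2: 0xfa (blk 15, set 7) → MISS  vc=[20]
3: 0xfc (blk 15, set 7) → L1-HIT  vc=[20]
4: 0x1d2 (blk 29, set 5) → MISS  vc=[20]
5: 0x1a7 (blk 26, set 2) → MISS  vc=[20]
6: 0x227 (blk 34, set 2) → MISS  vc=[20, 26]
7: 0xfa (blk 15, set 7) → L1-HIT  vc=[20, 26]
8: 0x2aa (blk 42, set 2) → MISS  vc=[20, 26, 34]
9: 0x2cb (blk 44, set 4) → MISS  vc=[26, 34, 28]
10: 0x374 (blk 55, set 7) → MISS  vc=[34, 28, 15]
11: 0x375 (blk 55, set 7) → L1-HIT  vc=[34, 28, 15]
12: 0x14f (blk 20, set 4) → MISS  vc=[28, 15, 44]
13: 0x3d1 (blk 61, set 5) → MISS  vc=[15, 44, 29]
14: 0xa6 (blk 10, set 2) → MISS  vc=[44, 29, 42]
15: 0x128 (blk 18, set 2) → MISS  vc=[29, 42, 10]
16: 0xa0 (blk 10, set 2) → VC-HIT  vc=[29, 42, 18]
17: 0xcd (blk 12, set 4) → MISS  vc=[42, 18, 20]
18: 0x147 (blk 20, set 4) → VC-HIT  vc=[42, 18, 12]
19: 0xc6 (blk 12, set 4) → VC-HIT  vc=[42, 18, 20]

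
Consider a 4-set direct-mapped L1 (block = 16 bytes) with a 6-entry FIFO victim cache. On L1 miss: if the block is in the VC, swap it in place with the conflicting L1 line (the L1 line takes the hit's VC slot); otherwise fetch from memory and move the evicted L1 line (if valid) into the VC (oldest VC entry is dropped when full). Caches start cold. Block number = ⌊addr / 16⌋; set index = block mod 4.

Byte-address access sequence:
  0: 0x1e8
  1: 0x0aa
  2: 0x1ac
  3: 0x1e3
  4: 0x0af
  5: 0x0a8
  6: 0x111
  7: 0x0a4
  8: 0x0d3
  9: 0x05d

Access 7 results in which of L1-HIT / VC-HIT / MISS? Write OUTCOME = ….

OUTCOME = L1-HIT

#0 0x1e8→b30/s2 MISS; vc=[]
#1 0xaa→b10/s2 MISS; vc=[30]
#2 0x1ac→b26/s2 MISS; vc=[30,10]
#3 0x1e3→b30/s2 VC-HIT; vc=[26,10]
#4 0xaf→b10/s2 VC-HIT; vc=[26,30]
#5 0xa8→b10/s2 L1-HIT; vc=[26,30]
#6 0x111→b17/s1 MISS; vc=[26,30]
#7 0xa4→b10/s2 L1-HIT; vc=[26,30]
#8 0xd3→b13/s1 MISS; vc=[26,30,17]
#9 0x5d→b5/s1 MISS; vc=[26,30,17,13]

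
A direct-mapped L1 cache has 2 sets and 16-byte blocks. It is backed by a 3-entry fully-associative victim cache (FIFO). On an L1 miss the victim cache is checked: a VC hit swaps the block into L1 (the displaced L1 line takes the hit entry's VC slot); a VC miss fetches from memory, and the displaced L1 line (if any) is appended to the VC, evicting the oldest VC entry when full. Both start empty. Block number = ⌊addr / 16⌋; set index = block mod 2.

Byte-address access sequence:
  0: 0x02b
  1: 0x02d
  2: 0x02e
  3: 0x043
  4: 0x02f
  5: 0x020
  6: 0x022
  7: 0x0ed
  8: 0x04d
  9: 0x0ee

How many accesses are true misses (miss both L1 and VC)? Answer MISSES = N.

MISSES = 3

  [0] addr=0x2b blk=2 s=0: MISS | VC []
  [1] addr=0x2d blk=2 s=0: L1-HIT | VC []
  [2] addr=0x2e blk=2 s=0: L1-HIT | VC []
  [3] addr=0x43 blk=4 s=0: MISS | VC [2]
  [4] addr=0x2f blk=2 s=0: VC-HIT | VC [4]
  [5] addr=0x20 blk=2 s=0: L1-HIT | VC [4]
  [6] addr=0x22 blk=2 s=0: L1-HIT | VC [4]
  [7] addr=0xed blk=14 s=0: MISS | VC [4, 2]
  [8] addr=0x4d blk=4 s=0: VC-HIT | VC [14, 2]
  [9] addr=0xee blk=14 s=0: VC-HIT | VC [4, 2]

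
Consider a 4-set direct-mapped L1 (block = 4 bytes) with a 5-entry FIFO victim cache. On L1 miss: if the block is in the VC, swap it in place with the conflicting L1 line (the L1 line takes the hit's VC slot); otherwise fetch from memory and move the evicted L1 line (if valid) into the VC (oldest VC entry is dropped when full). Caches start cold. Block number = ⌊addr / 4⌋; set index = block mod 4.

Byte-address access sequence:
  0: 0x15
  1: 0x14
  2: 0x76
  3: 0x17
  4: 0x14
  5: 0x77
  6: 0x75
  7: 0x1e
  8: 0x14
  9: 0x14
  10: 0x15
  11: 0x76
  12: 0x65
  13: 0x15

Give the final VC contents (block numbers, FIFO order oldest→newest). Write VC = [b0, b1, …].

0: 0x15 (blk 5, set 1) → MISS  vc=[]
1: 0x14 (blk 5, set 1) → L1-HIT  vc=[]
2: 0x76 (blk 29, set 1) → MISS  vc=[5]
3: 0x17 (blk 5, set 1) → VC-HIT  vc=[29]
4: 0x14 (blk 5, set 1) → L1-HIT  vc=[29]
5: 0x77 (blk 29, set 1) → VC-HIT  vc=[5]
6: 0x75 (blk 29, set 1) → L1-HIT  vc=[5]
7: 0x1e (blk 7, set 3) → MISS  vc=[5]
8: 0x14 (blk 5, set 1) → VC-HIT  vc=[29]
9: 0x14 (blk 5, set 1) → L1-HIT  vc=[29]
10: 0x15 (blk 5, set 1) → L1-HIT  vc=[29]
11: 0x76 (blk 29, set 1) → VC-HIT  vc=[5]
12: 0x65 (blk 25, set 1) → MISS  vc=[5, 29]
13: 0x15 (blk 5, set 1) → VC-HIT  vc=[25, 29]

VC = [25, 29]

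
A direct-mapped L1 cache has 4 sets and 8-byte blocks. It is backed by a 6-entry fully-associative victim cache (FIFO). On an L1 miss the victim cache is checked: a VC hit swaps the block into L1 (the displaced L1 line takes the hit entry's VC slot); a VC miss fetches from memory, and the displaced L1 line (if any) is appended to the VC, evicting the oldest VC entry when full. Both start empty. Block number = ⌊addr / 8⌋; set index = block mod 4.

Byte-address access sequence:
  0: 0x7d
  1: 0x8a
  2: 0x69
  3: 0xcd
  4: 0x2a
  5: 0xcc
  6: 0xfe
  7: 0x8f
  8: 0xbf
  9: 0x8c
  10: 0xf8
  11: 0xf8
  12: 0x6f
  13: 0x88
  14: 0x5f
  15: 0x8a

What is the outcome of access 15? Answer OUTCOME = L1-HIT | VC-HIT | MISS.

0: 0x7d (blk 15, set 3) → MISS  vc=[]
1: 0x8a (blk 17, set 1) → MISS  vc=[]
2: 0x69 (blk 13, set 1) → MISS  vc=[17]
3: 0xcd (blk 25, set 1) → MISS  vc=[17, 13]
4: 0x2a (blk 5, set 1) → MISS  vc=[17, 13, 25]
5: 0xcc (blk 25, set 1) → VC-HIT  vc=[17, 13, 5]
6: 0xfe (blk 31, set 3) → MISS  vc=[17, 13, 5, 15]
7: 0x8f (blk 17, set 1) → VC-HIT  vc=[25, 13, 5, 15]
8: 0xbf (blk 23, set 3) → MISS  vc=[25, 13, 5, 15, 31]
9: 0x8c (blk 17, set 1) → L1-HIT  vc=[25, 13, 5, 15, 31]
10: 0xf8 (blk 31, set 3) → VC-HIT  vc=[25, 13, 5, 15, 23]
11: 0xf8 (blk 31, set 3) → L1-HIT  vc=[25, 13, 5, 15, 23]
12: 0x6f (blk 13, set 1) → VC-HIT  vc=[25, 17, 5, 15, 23]
13: 0x88 (blk 17, set 1) → VC-HIT  vc=[25, 13, 5, 15, 23]
14: 0x5f (blk 11, set 3) → MISS  vc=[25, 13, 5, 15, 23, 31]
15: 0x8a (blk 17, set 1) → L1-HIT  vc=[25, 13, 5, 15, 23, 31]

OUTCOME = L1-HIT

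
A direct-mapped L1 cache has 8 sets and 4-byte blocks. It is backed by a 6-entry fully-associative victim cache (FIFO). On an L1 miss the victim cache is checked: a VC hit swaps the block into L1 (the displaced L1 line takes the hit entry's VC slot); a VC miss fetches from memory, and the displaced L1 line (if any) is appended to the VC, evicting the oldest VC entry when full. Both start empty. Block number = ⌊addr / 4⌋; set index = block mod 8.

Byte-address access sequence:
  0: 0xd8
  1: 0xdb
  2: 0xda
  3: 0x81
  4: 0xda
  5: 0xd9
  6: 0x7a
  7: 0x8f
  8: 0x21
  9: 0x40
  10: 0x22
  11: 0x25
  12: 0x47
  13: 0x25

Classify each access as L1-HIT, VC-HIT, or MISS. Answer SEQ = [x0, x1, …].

SEQ = [MISS, L1-HIT, L1-HIT, MISS, L1-HIT, L1-HIT, MISS, MISS, MISS, MISS, VC-HIT, MISS, MISS, VC-HIT]

#0 0xd8→b54/s6 MISS; vc=[]
#1 0xdb→b54/s6 L1-HIT; vc=[]
#2 0xda→b54/s6 L1-HIT; vc=[]
#3 0x81→b32/s0 MISS; vc=[]
#4 0xda→b54/s6 L1-HIT; vc=[]
#5 0xd9→b54/s6 L1-HIT; vc=[]
#6 0x7a→b30/s6 MISS; vc=[54]
#7 0x8f→b35/s3 MISS; vc=[54]
#8 0x21→b8/s0 MISS; vc=[54,32]
#9 0x40→b16/s0 MISS; vc=[54,32,8]
#10 0x22→b8/s0 VC-HIT; vc=[54,32,16]
#11 0x25→b9/s1 MISS; vc=[54,32,16]
#12 0x47→b17/s1 MISS; vc=[54,32,16,9]
#13 0x25→b9/s1 VC-HIT; vc=[54,32,16,17]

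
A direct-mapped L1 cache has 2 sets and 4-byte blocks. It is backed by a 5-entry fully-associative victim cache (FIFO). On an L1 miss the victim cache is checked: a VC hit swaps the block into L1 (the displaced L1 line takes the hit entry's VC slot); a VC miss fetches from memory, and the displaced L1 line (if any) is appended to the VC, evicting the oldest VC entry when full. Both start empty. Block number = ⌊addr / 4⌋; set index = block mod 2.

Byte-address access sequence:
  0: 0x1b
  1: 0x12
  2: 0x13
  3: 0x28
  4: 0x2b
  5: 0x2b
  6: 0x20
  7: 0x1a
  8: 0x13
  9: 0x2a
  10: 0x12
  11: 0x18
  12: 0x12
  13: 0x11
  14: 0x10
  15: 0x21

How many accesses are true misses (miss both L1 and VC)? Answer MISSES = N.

#0 0x1b→b6/s0 MISS; vc=[]
#1 0x12→b4/s0 MISS; vc=[6]
#2 0x13→b4/s0 L1-HIT; vc=[6]
#3 0x28→b10/s0 MISS; vc=[6,4]
#4 0x2b→b10/s0 L1-HIT; vc=[6,4]
#5 0x2b→b10/s0 L1-HIT; vc=[6,4]
#6 0x20→b8/s0 MISS; vc=[6,4,10]
#7 0x1a→b6/s0 VC-HIT; vc=[8,4,10]
#8 0x13→b4/s0 VC-HIT; vc=[8,6,10]
#9 0x2a→b10/s0 VC-HIT; vc=[8,6,4]
#10 0x12→b4/s0 VC-HIT; vc=[8,6,10]
#11 0x18→b6/s0 VC-HIT; vc=[8,4,10]
#12 0x12→b4/s0 VC-HIT; vc=[8,6,10]
#13 0x11→b4/s0 L1-HIT; vc=[8,6,10]
#14 0x10→b4/s0 L1-HIT; vc=[8,6,10]
#15 0x21→b8/s0 VC-HIT; vc=[4,6,10]

MISSES = 4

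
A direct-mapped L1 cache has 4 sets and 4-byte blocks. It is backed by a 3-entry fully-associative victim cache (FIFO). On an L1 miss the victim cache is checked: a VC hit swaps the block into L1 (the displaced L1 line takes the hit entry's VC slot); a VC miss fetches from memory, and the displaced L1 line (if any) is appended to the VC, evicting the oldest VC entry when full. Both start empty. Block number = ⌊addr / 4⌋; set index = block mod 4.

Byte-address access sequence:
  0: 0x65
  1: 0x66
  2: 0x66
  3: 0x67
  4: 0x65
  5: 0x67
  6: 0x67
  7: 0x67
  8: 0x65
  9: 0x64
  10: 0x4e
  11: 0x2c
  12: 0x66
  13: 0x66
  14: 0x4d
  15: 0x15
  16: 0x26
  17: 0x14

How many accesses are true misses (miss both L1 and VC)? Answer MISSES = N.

MISSES = 5

0: 0x65 (blk 25, set 1) → MISS  vc=[]
1: 0x66 (blk 25, set 1) → L1-HIT  vc=[]
2: 0x66 (blk 25, set 1) → L1-HIT  vc=[]
3: 0x67 (blk 25, set 1) → L1-HIT  vc=[]
4: 0x65 (blk 25, set 1) → L1-HIT  vc=[]
5: 0x67 (blk 25, set 1) → L1-HIT  vc=[]
6: 0x67 (blk 25, set 1) → L1-HIT  vc=[]
7: 0x67 (blk 25, set 1) → L1-HIT  vc=[]
8: 0x65 (blk 25, set 1) → L1-HIT  vc=[]
9: 0x64 (blk 25, set 1) → L1-HIT  vc=[]
10: 0x4e (blk 19, set 3) → MISS  vc=[]
11: 0x2c (blk 11, set 3) → MISS  vc=[19]
12: 0x66 (blk 25, set 1) → L1-HIT  vc=[19]
13: 0x66 (blk 25, set 1) → L1-HIT  vc=[19]
14: 0x4d (blk 19, set 3) → VC-HIT  vc=[11]
15: 0x15 (blk 5, set 1) → MISS  vc=[11, 25]
16: 0x26 (blk 9, set 1) → MISS  vc=[11, 25, 5]
17: 0x14 (blk 5, set 1) → VC-HIT  vc=[11, 25, 9]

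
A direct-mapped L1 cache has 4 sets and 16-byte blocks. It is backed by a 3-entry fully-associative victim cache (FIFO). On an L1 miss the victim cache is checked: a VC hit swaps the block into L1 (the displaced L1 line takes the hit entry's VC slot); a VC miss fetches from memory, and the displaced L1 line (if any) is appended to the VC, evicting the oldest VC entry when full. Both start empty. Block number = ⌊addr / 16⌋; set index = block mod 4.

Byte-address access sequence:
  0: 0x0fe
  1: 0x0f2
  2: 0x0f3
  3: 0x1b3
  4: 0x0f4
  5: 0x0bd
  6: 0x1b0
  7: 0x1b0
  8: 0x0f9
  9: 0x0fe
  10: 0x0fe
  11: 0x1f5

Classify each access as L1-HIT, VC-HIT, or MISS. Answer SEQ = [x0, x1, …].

#0 0xfe→b15/s3 MISS; vc=[]
#1 0xf2→b15/s3 L1-HIT; vc=[]
#2 0xf3→b15/s3 L1-HIT; vc=[]
#3 0x1b3→b27/s3 MISS; vc=[15]
#4 0xf4→b15/s3 VC-HIT; vc=[27]
#5 0xbd→b11/s3 MISS; vc=[27,15]
#6 0x1b0→b27/s3 VC-HIT; vc=[11,15]
#7 0x1b0→b27/s3 L1-HIT; vc=[11,15]
#8 0xf9→b15/s3 VC-HIT; vc=[11,27]
#9 0xfe→b15/s3 L1-HIT; vc=[11,27]
#10 0xfe→b15/s3 L1-HIT; vc=[11,27]
#11 0x1f5→b31/s3 MISS; vc=[11,27,15]

SEQ = [MISS, L1-HIT, L1-HIT, MISS, VC-HIT, MISS, VC-HIT, L1-HIT, VC-HIT, L1-HIT, L1-HIT, MISS]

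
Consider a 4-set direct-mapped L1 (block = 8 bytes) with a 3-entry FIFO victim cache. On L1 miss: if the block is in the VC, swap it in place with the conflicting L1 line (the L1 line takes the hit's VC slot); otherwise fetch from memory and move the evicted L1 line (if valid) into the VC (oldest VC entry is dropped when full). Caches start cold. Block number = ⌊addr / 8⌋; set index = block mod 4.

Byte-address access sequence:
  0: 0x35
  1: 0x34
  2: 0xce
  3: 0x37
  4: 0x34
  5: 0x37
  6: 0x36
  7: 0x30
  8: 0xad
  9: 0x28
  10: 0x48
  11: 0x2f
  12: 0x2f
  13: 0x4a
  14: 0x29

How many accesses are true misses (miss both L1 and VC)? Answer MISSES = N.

0: 0x35 (blk 6, set 2) → MISS  vc=[]
1: 0x34 (blk 6, set 2) → L1-HIT  vc=[]
2: 0xce (blk 25, set 1) → MISS  vc=[]
3: 0x37 (blk 6, set 2) → L1-HIT  vc=[]
4: 0x34 (blk 6, set 2) → L1-HIT  vc=[]
5: 0x37 (blk 6, set 2) → L1-HIT  vc=[]
6: 0x36 (blk 6, set 2) → L1-HIT  vc=[]
7: 0x30 (blk 6, set 2) → L1-HIT  vc=[]
8: 0xad (blk 21, set 1) → MISS  vc=[25]
9: 0x28 (blk 5, set 1) → MISS  vc=[25, 21]
10: 0x48 (blk 9, set 1) → MISS  vc=[25, 21, 5]
11: 0x2f (blk 5, set 1) → VC-HIT  vc=[25, 21, 9]
12: 0x2f (blk 5, set 1) → L1-HIT  vc=[25, 21, 9]
13: 0x4a (blk 9, set 1) → VC-HIT  vc=[25, 21, 5]
14: 0x29 (blk 5, set 1) → VC-HIT  vc=[25, 21, 9]

MISSES = 5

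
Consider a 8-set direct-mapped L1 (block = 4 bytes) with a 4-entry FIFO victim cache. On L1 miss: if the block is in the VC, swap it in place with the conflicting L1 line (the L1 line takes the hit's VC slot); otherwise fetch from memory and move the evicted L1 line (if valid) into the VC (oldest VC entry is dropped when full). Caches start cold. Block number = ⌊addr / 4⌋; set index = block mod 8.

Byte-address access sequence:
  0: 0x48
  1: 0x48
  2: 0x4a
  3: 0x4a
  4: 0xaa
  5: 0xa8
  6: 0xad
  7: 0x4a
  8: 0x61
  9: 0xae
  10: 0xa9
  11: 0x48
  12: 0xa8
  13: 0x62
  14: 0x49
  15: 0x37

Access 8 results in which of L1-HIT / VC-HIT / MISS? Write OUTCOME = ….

OUTCOME = MISS

0: 0x48 (blk 18, set 2) → MISS  vc=[]
1: 0x48 (blk 18, set 2) → L1-HIT  vc=[]
2: 0x4a (blk 18, set 2) → L1-HIT  vc=[]
3: 0x4a (blk 18, set 2) → L1-HIT  vc=[]
4: 0xaa (blk 42, set 2) → MISS  vc=[18]
5: 0xa8 (blk 42, set 2) → L1-HIT  vc=[18]
6: 0xad (blk 43, set 3) → MISS  vc=[18]
7: 0x4a (blk 18, set 2) → VC-HIT  vc=[42]
8: 0x61 (blk 24, set 0) → MISS  vc=[42]
9: 0xae (blk 43, set 3) → L1-HIT  vc=[42]
10: 0xa9 (blk 42, set 2) → VC-HIT  vc=[18]
11: 0x48 (blk 18, set 2) → VC-HIT  vc=[42]
12: 0xa8 (blk 42, set 2) → VC-HIT  vc=[18]
13: 0x62 (blk 24, set 0) → L1-HIT  vc=[18]
14: 0x49 (blk 18, set 2) → VC-HIT  vc=[42]
15: 0x37 (blk 13, set 5) → MISS  vc=[42]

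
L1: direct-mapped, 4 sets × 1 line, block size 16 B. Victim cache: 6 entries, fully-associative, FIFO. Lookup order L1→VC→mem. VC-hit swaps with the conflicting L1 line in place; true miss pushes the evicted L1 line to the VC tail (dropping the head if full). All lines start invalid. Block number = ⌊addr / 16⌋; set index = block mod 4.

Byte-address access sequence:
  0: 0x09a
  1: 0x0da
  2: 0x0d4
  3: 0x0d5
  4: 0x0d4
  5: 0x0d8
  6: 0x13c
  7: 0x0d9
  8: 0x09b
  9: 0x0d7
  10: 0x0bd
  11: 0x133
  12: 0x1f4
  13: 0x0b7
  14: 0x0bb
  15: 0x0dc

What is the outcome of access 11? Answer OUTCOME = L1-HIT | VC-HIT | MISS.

OUTCOME = VC-HIT

#0 0x9a→b9/s1 MISS; vc=[]
#1 0xda→b13/s1 MISS; vc=[9]
#2 0xd4→b13/s1 L1-HIT; vc=[9]
#3 0xd5→b13/s1 L1-HIT; vc=[9]
#4 0xd4→b13/s1 L1-HIT; vc=[9]
#5 0xd8→b13/s1 L1-HIT; vc=[9]
#6 0x13c→b19/s3 MISS; vc=[9]
#7 0xd9→b13/s1 L1-HIT; vc=[9]
#8 0x9b→b9/s1 VC-HIT; vc=[13]
#9 0xd7→b13/s1 VC-HIT; vc=[9]
#10 0xbd→b11/s3 MISS; vc=[9,19]
#11 0x133→b19/s3 VC-HIT; vc=[9,11]
#12 0x1f4→b31/s3 MISS; vc=[9,11,19]
#13 0xb7→b11/s3 VC-HIT; vc=[9,31,19]
#14 0xbb→b11/s3 L1-HIT; vc=[9,31,19]
#15 0xdc→b13/s1 L1-HIT; vc=[9,31,19]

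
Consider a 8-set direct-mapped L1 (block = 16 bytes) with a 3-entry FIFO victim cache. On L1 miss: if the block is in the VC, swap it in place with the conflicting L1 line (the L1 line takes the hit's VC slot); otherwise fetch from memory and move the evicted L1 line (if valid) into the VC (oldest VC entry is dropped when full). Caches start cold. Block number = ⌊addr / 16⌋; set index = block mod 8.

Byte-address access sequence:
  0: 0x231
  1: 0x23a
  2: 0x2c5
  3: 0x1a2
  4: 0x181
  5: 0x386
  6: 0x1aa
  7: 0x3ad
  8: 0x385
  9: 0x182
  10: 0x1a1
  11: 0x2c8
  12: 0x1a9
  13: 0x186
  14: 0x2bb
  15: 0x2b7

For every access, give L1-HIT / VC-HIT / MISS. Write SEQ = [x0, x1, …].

SEQ = [MISS, L1-HIT, MISS, MISS, MISS, MISS, L1-HIT, MISS, L1-HIT, VC-HIT, VC-HIT, L1-HIT, L1-HIT, L1-HIT, MISS, L1-HIT]

0: 0x231 (blk 35, set 3) → MISS  vc=[]
1: 0x23a (blk 35, set 3) → L1-HIT  vc=[]
2: 0x2c5 (blk 44, set 4) → MISS  vc=[]
3: 0x1a2 (blk 26, set 2) → MISS  vc=[]
4: 0x181 (blk 24, set 0) → MISS  vc=[]
5: 0x386 (blk 56, set 0) → MISS  vc=[24]
6: 0x1aa (blk 26, set 2) → L1-HIT  vc=[24]
7: 0x3ad (blk 58, set 2) → MISS  vc=[24, 26]
8: 0x385 (blk 56, set 0) → L1-HIT  vc=[24, 26]
9: 0x182 (blk 24, set 0) → VC-HIT  vc=[56, 26]
10: 0x1a1 (blk 26, set 2) → VC-HIT  vc=[56, 58]
11: 0x2c8 (blk 44, set 4) → L1-HIT  vc=[56, 58]
12: 0x1a9 (blk 26, set 2) → L1-HIT  vc=[56, 58]
13: 0x186 (blk 24, set 0) → L1-HIT  vc=[56, 58]
14: 0x2bb (blk 43, set 3) → MISS  vc=[56, 58, 35]
15: 0x2b7 (blk 43, set 3) → L1-HIT  vc=[56, 58, 35]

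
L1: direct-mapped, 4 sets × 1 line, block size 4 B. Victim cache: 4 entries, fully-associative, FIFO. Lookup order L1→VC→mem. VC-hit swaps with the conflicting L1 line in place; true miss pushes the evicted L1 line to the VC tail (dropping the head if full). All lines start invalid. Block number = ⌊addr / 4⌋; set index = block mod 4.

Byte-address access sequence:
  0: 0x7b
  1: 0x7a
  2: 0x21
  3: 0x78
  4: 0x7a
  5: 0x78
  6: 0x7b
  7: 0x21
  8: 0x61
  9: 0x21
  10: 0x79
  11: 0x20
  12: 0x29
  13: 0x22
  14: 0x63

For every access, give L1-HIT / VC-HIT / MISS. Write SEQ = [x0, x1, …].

SEQ = [MISS, L1-HIT, MISS, L1-HIT, L1-HIT, L1-HIT, L1-HIT, L1-HIT, MISS, VC-HIT, L1-HIT, L1-HIT, MISS, L1-HIT, VC-HIT]

#0 0x7b→b30/s2 MISS; vc=[]
#1 0x7a→b30/s2 L1-HIT; vc=[]
#2 0x21→b8/s0 MISS; vc=[]
#3 0x78→b30/s2 L1-HIT; vc=[]
#4 0x7a→b30/s2 L1-HIT; vc=[]
#5 0x78→b30/s2 L1-HIT; vc=[]
#6 0x7b→b30/s2 L1-HIT; vc=[]
#7 0x21→b8/s0 L1-HIT; vc=[]
#8 0x61→b24/s0 MISS; vc=[8]
#9 0x21→b8/s0 VC-HIT; vc=[24]
#10 0x79→b30/s2 L1-HIT; vc=[24]
#11 0x20→b8/s0 L1-HIT; vc=[24]
#12 0x29→b10/s2 MISS; vc=[24,30]
#13 0x22→b8/s0 L1-HIT; vc=[24,30]
#14 0x63→b24/s0 VC-HIT; vc=[8,30]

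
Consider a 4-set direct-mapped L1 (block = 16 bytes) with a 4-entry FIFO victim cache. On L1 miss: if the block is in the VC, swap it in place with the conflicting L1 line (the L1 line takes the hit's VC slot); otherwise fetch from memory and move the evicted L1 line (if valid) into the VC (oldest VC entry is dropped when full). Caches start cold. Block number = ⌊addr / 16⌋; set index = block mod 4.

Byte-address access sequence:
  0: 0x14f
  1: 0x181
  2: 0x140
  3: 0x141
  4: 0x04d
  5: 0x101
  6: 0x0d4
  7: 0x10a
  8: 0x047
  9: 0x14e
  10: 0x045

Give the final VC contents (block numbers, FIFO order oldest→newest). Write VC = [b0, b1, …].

  [0] addr=0x14f blk=20 s=0: MISS | VC []
  [1] addr=0x181 blk=24 s=0: MISS | VC [20]
  [2] addr=0x140 blk=20 s=0: VC-HIT | VC [24]
  [3] addr=0x141 blk=20 s=0: L1-HIT | VC [24]
  [4] addr=0x4d blk=4 s=0: MISS | VC [24, 20]
  [5] addr=0x101 blk=16 s=0: MISS | VC [24, 20, 4]
  [6] addr=0xd4 blk=13 s=1: MISS | VC [24, 20, 4]
  [7] addr=0x10a blk=16 s=0: L1-HIT | VC [24, 20, 4]
  [8] addr=0x47 blk=4 s=0: VC-HIT | VC [24, 20, 16]
  [9] addr=0x14e blk=20 s=0: VC-HIT | VC [24, 4, 16]
  [10] addr=0x45 blk=4 s=0: VC-HIT | VC [24, 20, 16]

VC = [24, 20, 16]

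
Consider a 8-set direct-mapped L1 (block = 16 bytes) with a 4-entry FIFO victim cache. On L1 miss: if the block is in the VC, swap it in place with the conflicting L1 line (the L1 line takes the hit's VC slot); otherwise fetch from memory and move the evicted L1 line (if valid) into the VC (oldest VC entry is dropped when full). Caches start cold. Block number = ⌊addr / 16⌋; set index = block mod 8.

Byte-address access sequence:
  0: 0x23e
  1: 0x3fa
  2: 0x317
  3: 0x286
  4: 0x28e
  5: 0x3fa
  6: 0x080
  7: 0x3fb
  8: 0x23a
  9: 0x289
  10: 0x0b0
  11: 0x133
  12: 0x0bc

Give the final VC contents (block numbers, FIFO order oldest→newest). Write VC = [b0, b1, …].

0: 0x23e (blk 35, set 3) → MISS  vc=[]
1: 0x3fa (blk 63, set 7) → MISS  vc=[]
2: 0x317 (blk 49, set 1) → MISS  vc=[]
3: 0x286 (blk 40, set 0) → MISS  vc=[]
4: 0x28e (blk 40, set 0) → L1-HIT  vc=[]
5: 0x3fa (blk 63, set 7) → L1-HIT  vc=[]
6: 0x80 (blk 8, set 0) → MISS  vc=[40]
7: 0x3fb (blk 63, set 7) → L1-HIT  vc=[40]
8: 0x23a (blk 35, set 3) → L1-HIT  vc=[40]
9: 0x289 (blk 40, set 0) → VC-HIT  vc=[8]
10: 0xb0 (blk 11, set 3) → MISS  vc=[8, 35]
11: 0x133 (blk 19, set 3) → MISS  vc=[8, 35, 11]
12: 0xbc (blk 11, set 3) → VC-HIT  vc=[8, 35, 19]

VC = [8, 35, 19]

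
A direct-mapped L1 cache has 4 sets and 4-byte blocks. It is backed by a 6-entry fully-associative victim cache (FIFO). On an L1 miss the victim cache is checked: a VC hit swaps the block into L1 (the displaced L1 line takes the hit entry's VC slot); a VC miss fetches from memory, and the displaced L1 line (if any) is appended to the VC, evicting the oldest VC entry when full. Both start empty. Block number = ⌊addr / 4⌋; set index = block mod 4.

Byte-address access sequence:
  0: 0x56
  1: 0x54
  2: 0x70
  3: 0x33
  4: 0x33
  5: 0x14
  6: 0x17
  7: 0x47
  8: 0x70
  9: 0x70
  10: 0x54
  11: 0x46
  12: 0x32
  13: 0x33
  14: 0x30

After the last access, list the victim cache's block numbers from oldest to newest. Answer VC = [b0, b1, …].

#0 0x56→b21/s1 MISS; vc=[]
#1 0x54→b21/s1 L1-HIT; vc=[]
#2 0x70→b28/s0 MISS; vc=[]
#3 0x33→b12/s0 MISS; vc=[28]
#4 0x33→b12/s0 L1-HIT; vc=[28]
#5 0x14→b5/s1 MISS; vc=[28,21]
#6 0x17→b5/s1 L1-HIT; vc=[28,21]
#7 0x47→b17/s1 MISS; vc=[28,21,5]
#8 0x70→b28/s0 VC-HIT; vc=[12,21,5]
#9 0x70→b28/s0 L1-HIT; vc=[12,21,5]
#10 0x54→b21/s1 VC-HIT; vc=[12,17,5]
#11 0x46→b17/s1 VC-HIT; vc=[12,21,5]
#12 0x32→b12/s0 VC-HIT; vc=[28,21,5]
#13 0x33→b12/s0 L1-HIT; vc=[28,21,5]
#14 0x30→b12/s0 L1-HIT; vc=[28,21,5]

VC = [28, 21, 5]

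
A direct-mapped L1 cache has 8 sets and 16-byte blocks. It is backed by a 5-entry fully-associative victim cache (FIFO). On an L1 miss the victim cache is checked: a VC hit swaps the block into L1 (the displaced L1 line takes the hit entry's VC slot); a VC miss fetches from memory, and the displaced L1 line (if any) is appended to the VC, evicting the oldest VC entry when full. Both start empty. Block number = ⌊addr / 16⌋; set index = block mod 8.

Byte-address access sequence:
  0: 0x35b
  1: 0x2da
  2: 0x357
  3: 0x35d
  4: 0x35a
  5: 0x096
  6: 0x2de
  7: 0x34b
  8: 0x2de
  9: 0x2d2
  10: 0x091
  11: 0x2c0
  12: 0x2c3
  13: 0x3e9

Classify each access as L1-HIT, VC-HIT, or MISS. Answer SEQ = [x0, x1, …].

#0 0x35b→b53/s5 MISS; vc=[]
#1 0x2da→b45/s5 MISS; vc=[53]
#2 0x357→b53/s5 VC-HIT; vc=[45]
#3 0x35d→b53/s5 L1-HIT; vc=[45]
#4 0x35a→b53/s5 L1-HIT; vc=[45]
#5 0x96→b9/s1 MISS; vc=[45]
#6 0x2de→b45/s5 VC-HIT; vc=[53]
#7 0x34b→b52/s4 MISS; vc=[53]
#8 0x2de→b45/s5 L1-HIT; vc=[53]
#9 0x2d2→b45/s5 L1-HIT; vc=[53]
#10 0x91→b9/s1 L1-HIT; vc=[53]
#11 0x2c0→b44/s4 MISS; vc=[53,52]
#12 0x2c3→b44/s4 L1-HIT; vc=[53,52]
#13 0x3e9→b62/s6 MISS; vc=[53,52]

SEQ = [MISS, MISS, VC-HIT, L1-HIT, L1-HIT, MISS, VC-HIT, MISS, L1-HIT, L1-HIT, L1-HIT, MISS, L1-HIT, MISS]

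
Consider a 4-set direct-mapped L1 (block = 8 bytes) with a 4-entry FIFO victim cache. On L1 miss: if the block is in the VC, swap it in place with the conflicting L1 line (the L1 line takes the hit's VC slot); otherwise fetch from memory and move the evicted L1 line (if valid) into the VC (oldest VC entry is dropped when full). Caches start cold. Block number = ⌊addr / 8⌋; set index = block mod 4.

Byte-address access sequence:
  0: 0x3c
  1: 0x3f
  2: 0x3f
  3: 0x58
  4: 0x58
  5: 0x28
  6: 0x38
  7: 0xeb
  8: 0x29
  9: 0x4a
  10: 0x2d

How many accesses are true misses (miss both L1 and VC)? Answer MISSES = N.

  [0] addr=0x3c blk=7 s=3: MISS | VC []
  [1] addr=0x3f blk=7 s=3: L1-HIT | VC []
  [2] addr=0x3f blk=7 s=3: L1-HIT | VC []
  [3] addr=0x58 blk=11 s=3: MISS | VC [7]
  [4] addr=0x58 blk=11 s=3: L1-HIT | VC [7]
  [5] addr=0x28 blk=5 s=1: MISS | VC [7]
  [6] addr=0x38 blk=7 s=3: VC-HIT | VC [11]
  [7] addr=0xeb blk=29 s=1: MISS | VC [11, 5]
  [8] addr=0x29 blk=5 s=1: VC-HIT | VC [11, 29]
  [9] addr=0x4a blk=9 s=1: MISS | VC [11, 29, 5]
  [10] addr=0x2d blk=5 s=1: VC-HIT | VC [11, 29, 9]

MISSES = 5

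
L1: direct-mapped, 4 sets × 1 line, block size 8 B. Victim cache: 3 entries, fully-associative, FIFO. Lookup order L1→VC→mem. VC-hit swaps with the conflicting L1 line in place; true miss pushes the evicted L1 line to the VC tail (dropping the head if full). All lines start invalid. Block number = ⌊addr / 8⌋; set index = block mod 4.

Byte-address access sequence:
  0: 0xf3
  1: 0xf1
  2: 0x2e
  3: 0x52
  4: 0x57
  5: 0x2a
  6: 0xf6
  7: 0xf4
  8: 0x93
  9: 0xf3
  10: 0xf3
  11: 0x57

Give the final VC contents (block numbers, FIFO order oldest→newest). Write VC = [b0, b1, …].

VC = [30, 18]

0: 0xf3 (blk 30, set 2) → MISS  vc=[]
1: 0xf1 (blk 30, set 2) → L1-HIT  vc=[]
2: 0x2e (blk 5, set 1) → MISS  vc=[]
3: 0x52 (blk 10, set 2) → MISS  vc=[30]
4: 0x57 (blk 10, set 2) → L1-HIT  vc=[30]
5: 0x2a (blk 5, set 1) → L1-HIT  vc=[30]
6: 0xf6 (blk 30, set 2) → VC-HIT  vc=[10]
7: 0xf4 (blk 30, set 2) → L1-HIT  vc=[10]
8: 0x93 (blk 18, set 2) → MISS  vc=[10, 30]
9: 0xf3 (blk 30, set 2) → VC-HIT  vc=[10, 18]
10: 0xf3 (blk 30, set 2) → L1-HIT  vc=[10, 18]
11: 0x57 (blk 10, set 2) → VC-HIT  vc=[30, 18]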